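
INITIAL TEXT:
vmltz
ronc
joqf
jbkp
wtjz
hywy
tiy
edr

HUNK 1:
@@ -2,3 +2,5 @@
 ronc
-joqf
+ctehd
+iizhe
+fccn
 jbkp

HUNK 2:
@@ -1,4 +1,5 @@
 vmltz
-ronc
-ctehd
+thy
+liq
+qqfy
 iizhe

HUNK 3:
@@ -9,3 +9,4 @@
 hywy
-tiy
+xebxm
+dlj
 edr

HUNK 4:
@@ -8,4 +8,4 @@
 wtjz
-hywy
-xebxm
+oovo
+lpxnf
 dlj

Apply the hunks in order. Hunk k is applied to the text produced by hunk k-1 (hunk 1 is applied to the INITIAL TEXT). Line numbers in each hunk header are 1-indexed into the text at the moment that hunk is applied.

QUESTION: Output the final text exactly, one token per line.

Hunk 1: at line 2 remove [joqf] add [ctehd,iizhe,fccn] -> 10 lines: vmltz ronc ctehd iizhe fccn jbkp wtjz hywy tiy edr
Hunk 2: at line 1 remove [ronc,ctehd] add [thy,liq,qqfy] -> 11 lines: vmltz thy liq qqfy iizhe fccn jbkp wtjz hywy tiy edr
Hunk 3: at line 9 remove [tiy] add [xebxm,dlj] -> 12 lines: vmltz thy liq qqfy iizhe fccn jbkp wtjz hywy xebxm dlj edr
Hunk 4: at line 8 remove [hywy,xebxm] add [oovo,lpxnf] -> 12 lines: vmltz thy liq qqfy iizhe fccn jbkp wtjz oovo lpxnf dlj edr

Answer: vmltz
thy
liq
qqfy
iizhe
fccn
jbkp
wtjz
oovo
lpxnf
dlj
edr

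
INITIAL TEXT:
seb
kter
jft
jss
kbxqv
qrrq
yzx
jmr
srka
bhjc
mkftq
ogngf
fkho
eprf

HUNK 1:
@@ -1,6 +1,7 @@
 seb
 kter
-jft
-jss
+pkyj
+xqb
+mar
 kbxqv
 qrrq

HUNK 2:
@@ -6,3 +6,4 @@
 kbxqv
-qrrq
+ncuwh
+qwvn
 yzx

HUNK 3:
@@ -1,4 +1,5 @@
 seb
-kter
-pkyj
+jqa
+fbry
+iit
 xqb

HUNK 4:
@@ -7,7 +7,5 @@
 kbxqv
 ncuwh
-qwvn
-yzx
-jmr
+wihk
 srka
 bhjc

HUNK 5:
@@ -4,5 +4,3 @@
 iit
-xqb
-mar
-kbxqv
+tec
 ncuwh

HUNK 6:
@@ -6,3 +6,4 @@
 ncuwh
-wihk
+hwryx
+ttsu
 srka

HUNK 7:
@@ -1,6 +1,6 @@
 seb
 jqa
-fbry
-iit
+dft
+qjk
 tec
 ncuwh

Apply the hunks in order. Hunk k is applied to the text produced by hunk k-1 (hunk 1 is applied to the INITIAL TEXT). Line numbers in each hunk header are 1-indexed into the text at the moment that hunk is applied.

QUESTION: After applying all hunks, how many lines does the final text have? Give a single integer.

Hunk 1: at line 1 remove [jft,jss] add [pkyj,xqb,mar] -> 15 lines: seb kter pkyj xqb mar kbxqv qrrq yzx jmr srka bhjc mkftq ogngf fkho eprf
Hunk 2: at line 6 remove [qrrq] add [ncuwh,qwvn] -> 16 lines: seb kter pkyj xqb mar kbxqv ncuwh qwvn yzx jmr srka bhjc mkftq ogngf fkho eprf
Hunk 3: at line 1 remove [kter,pkyj] add [jqa,fbry,iit] -> 17 lines: seb jqa fbry iit xqb mar kbxqv ncuwh qwvn yzx jmr srka bhjc mkftq ogngf fkho eprf
Hunk 4: at line 7 remove [qwvn,yzx,jmr] add [wihk] -> 15 lines: seb jqa fbry iit xqb mar kbxqv ncuwh wihk srka bhjc mkftq ogngf fkho eprf
Hunk 5: at line 4 remove [xqb,mar,kbxqv] add [tec] -> 13 lines: seb jqa fbry iit tec ncuwh wihk srka bhjc mkftq ogngf fkho eprf
Hunk 6: at line 6 remove [wihk] add [hwryx,ttsu] -> 14 lines: seb jqa fbry iit tec ncuwh hwryx ttsu srka bhjc mkftq ogngf fkho eprf
Hunk 7: at line 1 remove [fbry,iit] add [dft,qjk] -> 14 lines: seb jqa dft qjk tec ncuwh hwryx ttsu srka bhjc mkftq ogngf fkho eprf
Final line count: 14

Answer: 14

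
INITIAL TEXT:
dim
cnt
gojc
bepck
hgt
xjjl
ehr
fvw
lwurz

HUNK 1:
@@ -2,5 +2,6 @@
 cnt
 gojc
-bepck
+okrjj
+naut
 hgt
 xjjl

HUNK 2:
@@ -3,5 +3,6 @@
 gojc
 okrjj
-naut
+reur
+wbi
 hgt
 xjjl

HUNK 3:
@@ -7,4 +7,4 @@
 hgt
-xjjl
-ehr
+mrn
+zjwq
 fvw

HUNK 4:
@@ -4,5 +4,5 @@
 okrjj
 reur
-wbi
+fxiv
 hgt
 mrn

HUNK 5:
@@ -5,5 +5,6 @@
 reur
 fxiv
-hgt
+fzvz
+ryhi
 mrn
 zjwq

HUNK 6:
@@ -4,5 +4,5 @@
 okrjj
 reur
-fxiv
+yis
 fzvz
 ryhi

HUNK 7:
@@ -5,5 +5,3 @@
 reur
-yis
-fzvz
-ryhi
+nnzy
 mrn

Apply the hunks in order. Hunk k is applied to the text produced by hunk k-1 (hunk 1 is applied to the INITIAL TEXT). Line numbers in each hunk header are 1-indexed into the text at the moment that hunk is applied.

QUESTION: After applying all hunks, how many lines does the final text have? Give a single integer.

Answer: 10

Derivation:
Hunk 1: at line 2 remove [bepck] add [okrjj,naut] -> 10 lines: dim cnt gojc okrjj naut hgt xjjl ehr fvw lwurz
Hunk 2: at line 3 remove [naut] add [reur,wbi] -> 11 lines: dim cnt gojc okrjj reur wbi hgt xjjl ehr fvw lwurz
Hunk 3: at line 7 remove [xjjl,ehr] add [mrn,zjwq] -> 11 lines: dim cnt gojc okrjj reur wbi hgt mrn zjwq fvw lwurz
Hunk 4: at line 4 remove [wbi] add [fxiv] -> 11 lines: dim cnt gojc okrjj reur fxiv hgt mrn zjwq fvw lwurz
Hunk 5: at line 5 remove [hgt] add [fzvz,ryhi] -> 12 lines: dim cnt gojc okrjj reur fxiv fzvz ryhi mrn zjwq fvw lwurz
Hunk 6: at line 4 remove [fxiv] add [yis] -> 12 lines: dim cnt gojc okrjj reur yis fzvz ryhi mrn zjwq fvw lwurz
Hunk 7: at line 5 remove [yis,fzvz,ryhi] add [nnzy] -> 10 lines: dim cnt gojc okrjj reur nnzy mrn zjwq fvw lwurz
Final line count: 10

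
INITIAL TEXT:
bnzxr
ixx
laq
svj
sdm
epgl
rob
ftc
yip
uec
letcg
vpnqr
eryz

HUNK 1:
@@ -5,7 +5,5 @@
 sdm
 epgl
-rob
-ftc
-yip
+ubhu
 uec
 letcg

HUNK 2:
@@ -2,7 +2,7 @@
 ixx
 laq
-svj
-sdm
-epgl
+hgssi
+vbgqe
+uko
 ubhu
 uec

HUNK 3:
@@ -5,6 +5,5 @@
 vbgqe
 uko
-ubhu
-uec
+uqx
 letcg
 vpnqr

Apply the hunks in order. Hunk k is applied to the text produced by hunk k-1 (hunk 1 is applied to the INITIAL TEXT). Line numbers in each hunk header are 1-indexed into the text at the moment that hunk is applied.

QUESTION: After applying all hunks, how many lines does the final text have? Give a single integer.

Answer: 10

Derivation:
Hunk 1: at line 5 remove [rob,ftc,yip] add [ubhu] -> 11 lines: bnzxr ixx laq svj sdm epgl ubhu uec letcg vpnqr eryz
Hunk 2: at line 2 remove [svj,sdm,epgl] add [hgssi,vbgqe,uko] -> 11 lines: bnzxr ixx laq hgssi vbgqe uko ubhu uec letcg vpnqr eryz
Hunk 3: at line 5 remove [ubhu,uec] add [uqx] -> 10 lines: bnzxr ixx laq hgssi vbgqe uko uqx letcg vpnqr eryz
Final line count: 10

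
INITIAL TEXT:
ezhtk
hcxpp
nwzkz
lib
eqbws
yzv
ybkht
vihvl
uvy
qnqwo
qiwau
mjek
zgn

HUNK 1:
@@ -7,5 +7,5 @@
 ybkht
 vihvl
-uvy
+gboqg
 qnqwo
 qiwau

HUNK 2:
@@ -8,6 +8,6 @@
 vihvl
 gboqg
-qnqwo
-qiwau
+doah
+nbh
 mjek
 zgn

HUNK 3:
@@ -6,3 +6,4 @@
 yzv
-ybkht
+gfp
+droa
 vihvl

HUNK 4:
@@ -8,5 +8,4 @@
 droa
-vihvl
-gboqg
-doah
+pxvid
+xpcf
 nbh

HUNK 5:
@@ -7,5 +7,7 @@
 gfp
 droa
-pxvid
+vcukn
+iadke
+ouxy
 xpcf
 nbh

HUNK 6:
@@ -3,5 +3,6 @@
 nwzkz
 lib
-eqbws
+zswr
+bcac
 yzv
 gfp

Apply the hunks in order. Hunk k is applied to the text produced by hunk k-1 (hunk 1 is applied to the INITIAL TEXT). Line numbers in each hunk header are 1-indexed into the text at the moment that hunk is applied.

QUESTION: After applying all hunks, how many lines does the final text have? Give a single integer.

Answer: 16

Derivation:
Hunk 1: at line 7 remove [uvy] add [gboqg] -> 13 lines: ezhtk hcxpp nwzkz lib eqbws yzv ybkht vihvl gboqg qnqwo qiwau mjek zgn
Hunk 2: at line 8 remove [qnqwo,qiwau] add [doah,nbh] -> 13 lines: ezhtk hcxpp nwzkz lib eqbws yzv ybkht vihvl gboqg doah nbh mjek zgn
Hunk 3: at line 6 remove [ybkht] add [gfp,droa] -> 14 lines: ezhtk hcxpp nwzkz lib eqbws yzv gfp droa vihvl gboqg doah nbh mjek zgn
Hunk 4: at line 8 remove [vihvl,gboqg,doah] add [pxvid,xpcf] -> 13 lines: ezhtk hcxpp nwzkz lib eqbws yzv gfp droa pxvid xpcf nbh mjek zgn
Hunk 5: at line 7 remove [pxvid] add [vcukn,iadke,ouxy] -> 15 lines: ezhtk hcxpp nwzkz lib eqbws yzv gfp droa vcukn iadke ouxy xpcf nbh mjek zgn
Hunk 6: at line 3 remove [eqbws] add [zswr,bcac] -> 16 lines: ezhtk hcxpp nwzkz lib zswr bcac yzv gfp droa vcukn iadke ouxy xpcf nbh mjek zgn
Final line count: 16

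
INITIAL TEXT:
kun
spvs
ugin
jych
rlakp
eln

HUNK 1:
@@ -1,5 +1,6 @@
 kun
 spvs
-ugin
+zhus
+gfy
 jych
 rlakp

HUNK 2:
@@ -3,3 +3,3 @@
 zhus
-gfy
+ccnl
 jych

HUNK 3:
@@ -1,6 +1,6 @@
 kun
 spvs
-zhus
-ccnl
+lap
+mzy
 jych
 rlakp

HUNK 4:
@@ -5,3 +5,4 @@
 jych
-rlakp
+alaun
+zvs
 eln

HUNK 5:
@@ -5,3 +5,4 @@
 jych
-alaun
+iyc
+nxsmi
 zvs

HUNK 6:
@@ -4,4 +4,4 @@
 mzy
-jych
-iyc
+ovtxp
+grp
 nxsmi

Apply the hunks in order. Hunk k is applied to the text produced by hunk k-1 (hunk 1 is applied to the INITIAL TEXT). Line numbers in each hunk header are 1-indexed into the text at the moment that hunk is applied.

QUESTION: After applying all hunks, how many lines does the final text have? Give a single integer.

Answer: 9

Derivation:
Hunk 1: at line 1 remove [ugin] add [zhus,gfy] -> 7 lines: kun spvs zhus gfy jych rlakp eln
Hunk 2: at line 3 remove [gfy] add [ccnl] -> 7 lines: kun spvs zhus ccnl jych rlakp eln
Hunk 3: at line 1 remove [zhus,ccnl] add [lap,mzy] -> 7 lines: kun spvs lap mzy jych rlakp eln
Hunk 4: at line 5 remove [rlakp] add [alaun,zvs] -> 8 lines: kun spvs lap mzy jych alaun zvs eln
Hunk 5: at line 5 remove [alaun] add [iyc,nxsmi] -> 9 lines: kun spvs lap mzy jych iyc nxsmi zvs eln
Hunk 6: at line 4 remove [jych,iyc] add [ovtxp,grp] -> 9 lines: kun spvs lap mzy ovtxp grp nxsmi zvs eln
Final line count: 9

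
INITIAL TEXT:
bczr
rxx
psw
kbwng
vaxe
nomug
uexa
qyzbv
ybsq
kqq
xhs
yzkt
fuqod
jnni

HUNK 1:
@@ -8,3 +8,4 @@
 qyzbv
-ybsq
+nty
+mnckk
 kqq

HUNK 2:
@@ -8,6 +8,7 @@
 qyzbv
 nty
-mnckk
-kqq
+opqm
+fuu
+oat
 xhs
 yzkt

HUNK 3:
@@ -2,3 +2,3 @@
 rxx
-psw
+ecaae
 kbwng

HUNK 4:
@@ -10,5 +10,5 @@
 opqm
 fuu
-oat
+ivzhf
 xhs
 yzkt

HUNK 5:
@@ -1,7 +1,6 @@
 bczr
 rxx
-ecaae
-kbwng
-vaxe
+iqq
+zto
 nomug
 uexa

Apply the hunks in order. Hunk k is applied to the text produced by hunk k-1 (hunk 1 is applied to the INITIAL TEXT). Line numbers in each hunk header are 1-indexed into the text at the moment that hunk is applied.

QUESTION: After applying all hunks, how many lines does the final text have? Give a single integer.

Answer: 15

Derivation:
Hunk 1: at line 8 remove [ybsq] add [nty,mnckk] -> 15 lines: bczr rxx psw kbwng vaxe nomug uexa qyzbv nty mnckk kqq xhs yzkt fuqod jnni
Hunk 2: at line 8 remove [mnckk,kqq] add [opqm,fuu,oat] -> 16 lines: bczr rxx psw kbwng vaxe nomug uexa qyzbv nty opqm fuu oat xhs yzkt fuqod jnni
Hunk 3: at line 2 remove [psw] add [ecaae] -> 16 lines: bczr rxx ecaae kbwng vaxe nomug uexa qyzbv nty opqm fuu oat xhs yzkt fuqod jnni
Hunk 4: at line 10 remove [oat] add [ivzhf] -> 16 lines: bczr rxx ecaae kbwng vaxe nomug uexa qyzbv nty opqm fuu ivzhf xhs yzkt fuqod jnni
Hunk 5: at line 1 remove [ecaae,kbwng,vaxe] add [iqq,zto] -> 15 lines: bczr rxx iqq zto nomug uexa qyzbv nty opqm fuu ivzhf xhs yzkt fuqod jnni
Final line count: 15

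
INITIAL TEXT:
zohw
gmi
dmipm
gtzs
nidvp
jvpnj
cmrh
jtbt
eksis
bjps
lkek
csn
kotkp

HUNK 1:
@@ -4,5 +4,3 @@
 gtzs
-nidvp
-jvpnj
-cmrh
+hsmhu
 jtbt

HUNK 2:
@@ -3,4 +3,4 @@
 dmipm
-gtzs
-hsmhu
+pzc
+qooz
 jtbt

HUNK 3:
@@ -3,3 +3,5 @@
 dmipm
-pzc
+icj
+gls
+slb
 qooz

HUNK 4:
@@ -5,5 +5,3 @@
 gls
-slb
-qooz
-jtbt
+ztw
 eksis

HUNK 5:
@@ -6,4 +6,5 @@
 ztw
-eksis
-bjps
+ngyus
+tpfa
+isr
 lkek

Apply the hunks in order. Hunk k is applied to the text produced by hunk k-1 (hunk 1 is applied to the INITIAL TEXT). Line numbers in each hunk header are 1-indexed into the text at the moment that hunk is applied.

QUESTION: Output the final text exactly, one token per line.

Answer: zohw
gmi
dmipm
icj
gls
ztw
ngyus
tpfa
isr
lkek
csn
kotkp

Derivation:
Hunk 1: at line 4 remove [nidvp,jvpnj,cmrh] add [hsmhu] -> 11 lines: zohw gmi dmipm gtzs hsmhu jtbt eksis bjps lkek csn kotkp
Hunk 2: at line 3 remove [gtzs,hsmhu] add [pzc,qooz] -> 11 lines: zohw gmi dmipm pzc qooz jtbt eksis bjps lkek csn kotkp
Hunk 3: at line 3 remove [pzc] add [icj,gls,slb] -> 13 lines: zohw gmi dmipm icj gls slb qooz jtbt eksis bjps lkek csn kotkp
Hunk 4: at line 5 remove [slb,qooz,jtbt] add [ztw] -> 11 lines: zohw gmi dmipm icj gls ztw eksis bjps lkek csn kotkp
Hunk 5: at line 6 remove [eksis,bjps] add [ngyus,tpfa,isr] -> 12 lines: zohw gmi dmipm icj gls ztw ngyus tpfa isr lkek csn kotkp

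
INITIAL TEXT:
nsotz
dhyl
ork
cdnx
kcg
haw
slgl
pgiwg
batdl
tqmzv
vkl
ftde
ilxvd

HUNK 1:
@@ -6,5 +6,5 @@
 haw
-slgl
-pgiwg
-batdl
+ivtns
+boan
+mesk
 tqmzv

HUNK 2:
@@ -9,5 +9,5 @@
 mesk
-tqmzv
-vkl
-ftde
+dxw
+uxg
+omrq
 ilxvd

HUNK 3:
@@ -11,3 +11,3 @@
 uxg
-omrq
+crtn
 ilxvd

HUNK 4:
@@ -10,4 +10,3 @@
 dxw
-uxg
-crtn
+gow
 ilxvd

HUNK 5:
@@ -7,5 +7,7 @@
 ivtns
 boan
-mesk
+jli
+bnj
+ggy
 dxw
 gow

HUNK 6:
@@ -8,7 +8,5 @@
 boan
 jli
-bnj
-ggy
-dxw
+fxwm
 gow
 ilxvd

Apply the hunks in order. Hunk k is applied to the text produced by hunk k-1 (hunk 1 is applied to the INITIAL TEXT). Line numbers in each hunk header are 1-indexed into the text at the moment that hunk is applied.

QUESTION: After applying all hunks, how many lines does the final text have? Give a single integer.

Hunk 1: at line 6 remove [slgl,pgiwg,batdl] add [ivtns,boan,mesk] -> 13 lines: nsotz dhyl ork cdnx kcg haw ivtns boan mesk tqmzv vkl ftde ilxvd
Hunk 2: at line 9 remove [tqmzv,vkl,ftde] add [dxw,uxg,omrq] -> 13 lines: nsotz dhyl ork cdnx kcg haw ivtns boan mesk dxw uxg omrq ilxvd
Hunk 3: at line 11 remove [omrq] add [crtn] -> 13 lines: nsotz dhyl ork cdnx kcg haw ivtns boan mesk dxw uxg crtn ilxvd
Hunk 4: at line 10 remove [uxg,crtn] add [gow] -> 12 lines: nsotz dhyl ork cdnx kcg haw ivtns boan mesk dxw gow ilxvd
Hunk 5: at line 7 remove [mesk] add [jli,bnj,ggy] -> 14 lines: nsotz dhyl ork cdnx kcg haw ivtns boan jli bnj ggy dxw gow ilxvd
Hunk 6: at line 8 remove [bnj,ggy,dxw] add [fxwm] -> 12 lines: nsotz dhyl ork cdnx kcg haw ivtns boan jli fxwm gow ilxvd
Final line count: 12

Answer: 12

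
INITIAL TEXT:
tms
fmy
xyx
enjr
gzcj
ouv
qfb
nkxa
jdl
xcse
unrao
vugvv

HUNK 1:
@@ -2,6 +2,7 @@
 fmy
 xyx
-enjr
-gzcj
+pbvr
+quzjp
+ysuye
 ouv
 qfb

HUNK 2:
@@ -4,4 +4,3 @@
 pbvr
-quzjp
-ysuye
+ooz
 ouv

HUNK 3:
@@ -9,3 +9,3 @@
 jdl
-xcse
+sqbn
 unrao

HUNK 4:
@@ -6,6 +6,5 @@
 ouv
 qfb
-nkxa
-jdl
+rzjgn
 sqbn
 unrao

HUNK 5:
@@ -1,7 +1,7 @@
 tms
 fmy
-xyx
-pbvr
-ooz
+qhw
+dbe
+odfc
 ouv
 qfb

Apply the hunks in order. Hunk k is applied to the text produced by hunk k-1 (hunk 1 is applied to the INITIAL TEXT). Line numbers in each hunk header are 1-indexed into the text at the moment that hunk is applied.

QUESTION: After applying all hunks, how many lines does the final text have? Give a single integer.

Answer: 11

Derivation:
Hunk 1: at line 2 remove [enjr,gzcj] add [pbvr,quzjp,ysuye] -> 13 lines: tms fmy xyx pbvr quzjp ysuye ouv qfb nkxa jdl xcse unrao vugvv
Hunk 2: at line 4 remove [quzjp,ysuye] add [ooz] -> 12 lines: tms fmy xyx pbvr ooz ouv qfb nkxa jdl xcse unrao vugvv
Hunk 3: at line 9 remove [xcse] add [sqbn] -> 12 lines: tms fmy xyx pbvr ooz ouv qfb nkxa jdl sqbn unrao vugvv
Hunk 4: at line 6 remove [nkxa,jdl] add [rzjgn] -> 11 lines: tms fmy xyx pbvr ooz ouv qfb rzjgn sqbn unrao vugvv
Hunk 5: at line 1 remove [xyx,pbvr,ooz] add [qhw,dbe,odfc] -> 11 lines: tms fmy qhw dbe odfc ouv qfb rzjgn sqbn unrao vugvv
Final line count: 11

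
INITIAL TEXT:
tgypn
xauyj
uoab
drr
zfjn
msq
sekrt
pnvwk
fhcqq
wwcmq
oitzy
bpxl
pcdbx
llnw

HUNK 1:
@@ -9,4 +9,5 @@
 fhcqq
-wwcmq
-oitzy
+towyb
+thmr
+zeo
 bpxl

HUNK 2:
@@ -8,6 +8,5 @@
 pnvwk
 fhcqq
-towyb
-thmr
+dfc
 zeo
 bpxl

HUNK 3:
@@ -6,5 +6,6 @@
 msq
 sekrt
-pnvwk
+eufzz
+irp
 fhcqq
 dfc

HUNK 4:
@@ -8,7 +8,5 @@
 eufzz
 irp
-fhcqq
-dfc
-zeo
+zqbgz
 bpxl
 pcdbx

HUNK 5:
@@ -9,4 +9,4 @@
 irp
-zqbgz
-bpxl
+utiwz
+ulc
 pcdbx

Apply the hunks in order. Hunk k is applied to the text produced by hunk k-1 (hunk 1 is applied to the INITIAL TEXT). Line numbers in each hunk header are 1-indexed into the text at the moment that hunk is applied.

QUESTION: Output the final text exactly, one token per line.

Hunk 1: at line 9 remove [wwcmq,oitzy] add [towyb,thmr,zeo] -> 15 lines: tgypn xauyj uoab drr zfjn msq sekrt pnvwk fhcqq towyb thmr zeo bpxl pcdbx llnw
Hunk 2: at line 8 remove [towyb,thmr] add [dfc] -> 14 lines: tgypn xauyj uoab drr zfjn msq sekrt pnvwk fhcqq dfc zeo bpxl pcdbx llnw
Hunk 3: at line 6 remove [pnvwk] add [eufzz,irp] -> 15 lines: tgypn xauyj uoab drr zfjn msq sekrt eufzz irp fhcqq dfc zeo bpxl pcdbx llnw
Hunk 4: at line 8 remove [fhcqq,dfc,zeo] add [zqbgz] -> 13 lines: tgypn xauyj uoab drr zfjn msq sekrt eufzz irp zqbgz bpxl pcdbx llnw
Hunk 5: at line 9 remove [zqbgz,bpxl] add [utiwz,ulc] -> 13 lines: tgypn xauyj uoab drr zfjn msq sekrt eufzz irp utiwz ulc pcdbx llnw

Answer: tgypn
xauyj
uoab
drr
zfjn
msq
sekrt
eufzz
irp
utiwz
ulc
pcdbx
llnw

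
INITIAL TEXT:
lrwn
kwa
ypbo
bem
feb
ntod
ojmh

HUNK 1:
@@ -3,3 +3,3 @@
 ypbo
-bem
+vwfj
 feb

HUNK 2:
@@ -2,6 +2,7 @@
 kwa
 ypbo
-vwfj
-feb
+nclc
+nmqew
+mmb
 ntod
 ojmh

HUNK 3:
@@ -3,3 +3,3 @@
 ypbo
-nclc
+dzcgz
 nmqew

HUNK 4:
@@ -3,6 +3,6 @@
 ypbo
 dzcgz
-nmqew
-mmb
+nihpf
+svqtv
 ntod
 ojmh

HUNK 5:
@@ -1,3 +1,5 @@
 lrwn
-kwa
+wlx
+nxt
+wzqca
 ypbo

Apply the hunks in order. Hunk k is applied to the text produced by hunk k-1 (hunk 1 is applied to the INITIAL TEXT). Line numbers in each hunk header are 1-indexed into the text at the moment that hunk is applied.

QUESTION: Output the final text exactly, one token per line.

Hunk 1: at line 3 remove [bem] add [vwfj] -> 7 lines: lrwn kwa ypbo vwfj feb ntod ojmh
Hunk 2: at line 2 remove [vwfj,feb] add [nclc,nmqew,mmb] -> 8 lines: lrwn kwa ypbo nclc nmqew mmb ntod ojmh
Hunk 3: at line 3 remove [nclc] add [dzcgz] -> 8 lines: lrwn kwa ypbo dzcgz nmqew mmb ntod ojmh
Hunk 4: at line 3 remove [nmqew,mmb] add [nihpf,svqtv] -> 8 lines: lrwn kwa ypbo dzcgz nihpf svqtv ntod ojmh
Hunk 5: at line 1 remove [kwa] add [wlx,nxt,wzqca] -> 10 lines: lrwn wlx nxt wzqca ypbo dzcgz nihpf svqtv ntod ojmh

Answer: lrwn
wlx
nxt
wzqca
ypbo
dzcgz
nihpf
svqtv
ntod
ojmh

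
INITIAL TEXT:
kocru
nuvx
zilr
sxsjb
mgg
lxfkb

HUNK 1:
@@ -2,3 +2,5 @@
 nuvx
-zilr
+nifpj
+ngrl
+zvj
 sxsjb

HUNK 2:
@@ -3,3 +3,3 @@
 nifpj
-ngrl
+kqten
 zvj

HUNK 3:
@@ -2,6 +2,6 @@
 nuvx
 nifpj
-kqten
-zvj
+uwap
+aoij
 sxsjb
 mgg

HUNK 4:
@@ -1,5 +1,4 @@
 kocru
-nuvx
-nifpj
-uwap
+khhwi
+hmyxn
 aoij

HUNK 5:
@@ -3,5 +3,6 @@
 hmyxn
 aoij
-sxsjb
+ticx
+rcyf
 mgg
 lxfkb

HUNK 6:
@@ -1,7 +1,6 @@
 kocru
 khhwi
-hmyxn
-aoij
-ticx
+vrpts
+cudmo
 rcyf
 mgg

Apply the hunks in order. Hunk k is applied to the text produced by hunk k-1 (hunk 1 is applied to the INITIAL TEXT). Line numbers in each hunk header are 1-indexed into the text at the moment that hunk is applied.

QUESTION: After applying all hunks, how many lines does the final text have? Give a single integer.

Answer: 7

Derivation:
Hunk 1: at line 2 remove [zilr] add [nifpj,ngrl,zvj] -> 8 lines: kocru nuvx nifpj ngrl zvj sxsjb mgg lxfkb
Hunk 2: at line 3 remove [ngrl] add [kqten] -> 8 lines: kocru nuvx nifpj kqten zvj sxsjb mgg lxfkb
Hunk 3: at line 2 remove [kqten,zvj] add [uwap,aoij] -> 8 lines: kocru nuvx nifpj uwap aoij sxsjb mgg lxfkb
Hunk 4: at line 1 remove [nuvx,nifpj,uwap] add [khhwi,hmyxn] -> 7 lines: kocru khhwi hmyxn aoij sxsjb mgg lxfkb
Hunk 5: at line 3 remove [sxsjb] add [ticx,rcyf] -> 8 lines: kocru khhwi hmyxn aoij ticx rcyf mgg lxfkb
Hunk 6: at line 1 remove [hmyxn,aoij,ticx] add [vrpts,cudmo] -> 7 lines: kocru khhwi vrpts cudmo rcyf mgg lxfkb
Final line count: 7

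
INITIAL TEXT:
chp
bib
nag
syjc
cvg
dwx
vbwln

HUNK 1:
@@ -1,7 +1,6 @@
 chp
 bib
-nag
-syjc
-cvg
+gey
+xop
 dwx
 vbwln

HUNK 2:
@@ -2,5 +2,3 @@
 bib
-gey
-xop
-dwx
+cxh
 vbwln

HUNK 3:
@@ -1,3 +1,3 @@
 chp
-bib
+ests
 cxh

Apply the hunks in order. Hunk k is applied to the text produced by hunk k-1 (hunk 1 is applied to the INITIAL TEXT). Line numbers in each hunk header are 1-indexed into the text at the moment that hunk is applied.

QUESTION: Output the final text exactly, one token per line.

Hunk 1: at line 1 remove [nag,syjc,cvg] add [gey,xop] -> 6 lines: chp bib gey xop dwx vbwln
Hunk 2: at line 2 remove [gey,xop,dwx] add [cxh] -> 4 lines: chp bib cxh vbwln
Hunk 3: at line 1 remove [bib] add [ests] -> 4 lines: chp ests cxh vbwln

Answer: chp
ests
cxh
vbwln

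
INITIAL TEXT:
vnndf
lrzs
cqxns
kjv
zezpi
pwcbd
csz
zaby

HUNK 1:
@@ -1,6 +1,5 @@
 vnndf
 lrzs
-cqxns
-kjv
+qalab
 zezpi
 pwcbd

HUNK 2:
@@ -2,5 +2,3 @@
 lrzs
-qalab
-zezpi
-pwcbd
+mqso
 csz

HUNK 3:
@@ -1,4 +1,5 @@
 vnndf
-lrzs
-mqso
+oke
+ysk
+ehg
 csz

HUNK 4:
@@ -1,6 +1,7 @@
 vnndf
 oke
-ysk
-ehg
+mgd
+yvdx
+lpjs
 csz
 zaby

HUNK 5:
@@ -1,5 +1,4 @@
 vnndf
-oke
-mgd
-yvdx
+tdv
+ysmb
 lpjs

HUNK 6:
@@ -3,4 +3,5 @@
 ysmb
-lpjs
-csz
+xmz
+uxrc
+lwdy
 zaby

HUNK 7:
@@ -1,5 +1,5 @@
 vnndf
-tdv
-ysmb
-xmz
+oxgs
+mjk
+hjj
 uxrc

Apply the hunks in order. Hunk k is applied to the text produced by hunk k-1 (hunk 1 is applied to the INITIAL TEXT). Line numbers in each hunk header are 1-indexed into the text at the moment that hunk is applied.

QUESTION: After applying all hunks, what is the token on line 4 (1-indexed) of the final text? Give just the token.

Answer: hjj

Derivation:
Hunk 1: at line 1 remove [cqxns,kjv] add [qalab] -> 7 lines: vnndf lrzs qalab zezpi pwcbd csz zaby
Hunk 2: at line 2 remove [qalab,zezpi,pwcbd] add [mqso] -> 5 lines: vnndf lrzs mqso csz zaby
Hunk 3: at line 1 remove [lrzs,mqso] add [oke,ysk,ehg] -> 6 lines: vnndf oke ysk ehg csz zaby
Hunk 4: at line 1 remove [ysk,ehg] add [mgd,yvdx,lpjs] -> 7 lines: vnndf oke mgd yvdx lpjs csz zaby
Hunk 5: at line 1 remove [oke,mgd,yvdx] add [tdv,ysmb] -> 6 lines: vnndf tdv ysmb lpjs csz zaby
Hunk 6: at line 3 remove [lpjs,csz] add [xmz,uxrc,lwdy] -> 7 lines: vnndf tdv ysmb xmz uxrc lwdy zaby
Hunk 7: at line 1 remove [tdv,ysmb,xmz] add [oxgs,mjk,hjj] -> 7 lines: vnndf oxgs mjk hjj uxrc lwdy zaby
Final line 4: hjj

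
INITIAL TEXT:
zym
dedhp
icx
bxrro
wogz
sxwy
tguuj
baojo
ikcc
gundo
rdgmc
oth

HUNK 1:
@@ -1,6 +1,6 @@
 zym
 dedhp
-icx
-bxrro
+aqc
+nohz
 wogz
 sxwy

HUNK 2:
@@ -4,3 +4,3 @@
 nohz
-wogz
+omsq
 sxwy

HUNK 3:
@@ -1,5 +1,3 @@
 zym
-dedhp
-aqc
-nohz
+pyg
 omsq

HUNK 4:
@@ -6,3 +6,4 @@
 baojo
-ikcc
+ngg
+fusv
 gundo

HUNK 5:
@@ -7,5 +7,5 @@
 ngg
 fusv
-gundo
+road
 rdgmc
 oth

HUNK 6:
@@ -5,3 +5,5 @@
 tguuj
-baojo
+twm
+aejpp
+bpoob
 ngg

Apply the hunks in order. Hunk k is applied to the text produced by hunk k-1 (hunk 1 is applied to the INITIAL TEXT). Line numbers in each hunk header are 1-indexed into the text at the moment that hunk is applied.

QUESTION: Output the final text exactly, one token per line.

Answer: zym
pyg
omsq
sxwy
tguuj
twm
aejpp
bpoob
ngg
fusv
road
rdgmc
oth

Derivation:
Hunk 1: at line 1 remove [icx,bxrro] add [aqc,nohz] -> 12 lines: zym dedhp aqc nohz wogz sxwy tguuj baojo ikcc gundo rdgmc oth
Hunk 2: at line 4 remove [wogz] add [omsq] -> 12 lines: zym dedhp aqc nohz omsq sxwy tguuj baojo ikcc gundo rdgmc oth
Hunk 3: at line 1 remove [dedhp,aqc,nohz] add [pyg] -> 10 lines: zym pyg omsq sxwy tguuj baojo ikcc gundo rdgmc oth
Hunk 4: at line 6 remove [ikcc] add [ngg,fusv] -> 11 lines: zym pyg omsq sxwy tguuj baojo ngg fusv gundo rdgmc oth
Hunk 5: at line 7 remove [gundo] add [road] -> 11 lines: zym pyg omsq sxwy tguuj baojo ngg fusv road rdgmc oth
Hunk 6: at line 5 remove [baojo] add [twm,aejpp,bpoob] -> 13 lines: zym pyg omsq sxwy tguuj twm aejpp bpoob ngg fusv road rdgmc oth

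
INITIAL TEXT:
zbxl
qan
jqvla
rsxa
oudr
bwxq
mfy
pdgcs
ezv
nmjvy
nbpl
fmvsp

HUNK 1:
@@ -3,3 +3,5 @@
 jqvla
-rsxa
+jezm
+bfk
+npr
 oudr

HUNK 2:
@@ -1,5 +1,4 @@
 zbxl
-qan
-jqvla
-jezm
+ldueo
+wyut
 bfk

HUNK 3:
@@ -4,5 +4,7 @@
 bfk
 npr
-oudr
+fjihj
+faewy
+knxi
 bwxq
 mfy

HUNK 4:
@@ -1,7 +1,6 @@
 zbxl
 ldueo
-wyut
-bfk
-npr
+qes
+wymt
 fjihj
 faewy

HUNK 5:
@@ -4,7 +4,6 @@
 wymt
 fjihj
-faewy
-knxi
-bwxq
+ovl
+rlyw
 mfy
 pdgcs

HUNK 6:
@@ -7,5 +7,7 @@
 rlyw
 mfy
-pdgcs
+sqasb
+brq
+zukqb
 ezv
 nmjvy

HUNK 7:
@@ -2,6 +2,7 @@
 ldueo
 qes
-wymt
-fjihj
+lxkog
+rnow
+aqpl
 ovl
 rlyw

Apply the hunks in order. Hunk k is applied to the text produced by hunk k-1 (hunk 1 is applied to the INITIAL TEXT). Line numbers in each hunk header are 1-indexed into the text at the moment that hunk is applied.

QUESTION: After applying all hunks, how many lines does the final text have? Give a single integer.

Answer: 16

Derivation:
Hunk 1: at line 3 remove [rsxa] add [jezm,bfk,npr] -> 14 lines: zbxl qan jqvla jezm bfk npr oudr bwxq mfy pdgcs ezv nmjvy nbpl fmvsp
Hunk 2: at line 1 remove [qan,jqvla,jezm] add [ldueo,wyut] -> 13 lines: zbxl ldueo wyut bfk npr oudr bwxq mfy pdgcs ezv nmjvy nbpl fmvsp
Hunk 3: at line 4 remove [oudr] add [fjihj,faewy,knxi] -> 15 lines: zbxl ldueo wyut bfk npr fjihj faewy knxi bwxq mfy pdgcs ezv nmjvy nbpl fmvsp
Hunk 4: at line 1 remove [wyut,bfk,npr] add [qes,wymt] -> 14 lines: zbxl ldueo qes wymt fjihj faewy knxi bwxq mfy pdgcs ezv nmjvy nbpl fmvsp
Hunk 5: at line 4 remove [faewy,knxi,bwxq] add [ovl,rlyw] -> 13 lines: zbxl ldueo qes wymt fjihj ovl rlyw mfy pdgcs ezv nmjvy nbpl fmvsp
Hunk 6: at line 7 remove [pdgcs] add [sqasb,brq,zukqb] -> 15 lines: zbxl ldueo qes wymt fjihj ovl rlyw mfy sqasb brq zukqb ezv nmjvy nbpl fmvsp
Hunk 7: at line 2 remove [wymt,fjihj] add [lxkog,rnow,aqpl] -> 16 lines: zbxl ldueo qes lxkog rnow aqpl ovl rlyw mfy sqasb brq zukqb ezv nmjvy nbpl fmvsp
Final line count: 16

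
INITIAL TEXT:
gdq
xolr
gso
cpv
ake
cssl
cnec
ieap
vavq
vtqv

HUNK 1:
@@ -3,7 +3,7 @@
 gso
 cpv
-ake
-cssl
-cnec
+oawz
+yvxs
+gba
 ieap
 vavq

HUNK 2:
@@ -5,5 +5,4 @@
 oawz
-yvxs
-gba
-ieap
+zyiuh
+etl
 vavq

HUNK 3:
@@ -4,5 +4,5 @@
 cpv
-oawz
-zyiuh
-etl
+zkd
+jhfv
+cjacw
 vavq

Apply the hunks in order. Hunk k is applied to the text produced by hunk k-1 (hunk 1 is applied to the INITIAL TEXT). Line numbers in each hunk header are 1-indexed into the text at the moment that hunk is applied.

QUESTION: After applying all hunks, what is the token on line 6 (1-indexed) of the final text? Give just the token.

Hunk 1: at line 3 remove [ake,cssl,cnec] add [oawz,yvxs,gba] -> 10 lines: gdq xolr gso cpv oawz yvxs gba ieap vavq vtqv
Hunk 2: at line 5 remove [yvxs,gba,ieap] add [zyiuh,etl] -> 9 lines: gdq xolr gso cpv oawz zyiuh etl vavq vtqv
Hunk 3: at line 4 remove [oawz,zyiuh,etl] add [zkd,jhfv,cjacw] -> 9 lines: gdq xolr gso cpv zkd jhfv cjacw vavq vtqv
Final line 6: jhfv

Answer: jhfv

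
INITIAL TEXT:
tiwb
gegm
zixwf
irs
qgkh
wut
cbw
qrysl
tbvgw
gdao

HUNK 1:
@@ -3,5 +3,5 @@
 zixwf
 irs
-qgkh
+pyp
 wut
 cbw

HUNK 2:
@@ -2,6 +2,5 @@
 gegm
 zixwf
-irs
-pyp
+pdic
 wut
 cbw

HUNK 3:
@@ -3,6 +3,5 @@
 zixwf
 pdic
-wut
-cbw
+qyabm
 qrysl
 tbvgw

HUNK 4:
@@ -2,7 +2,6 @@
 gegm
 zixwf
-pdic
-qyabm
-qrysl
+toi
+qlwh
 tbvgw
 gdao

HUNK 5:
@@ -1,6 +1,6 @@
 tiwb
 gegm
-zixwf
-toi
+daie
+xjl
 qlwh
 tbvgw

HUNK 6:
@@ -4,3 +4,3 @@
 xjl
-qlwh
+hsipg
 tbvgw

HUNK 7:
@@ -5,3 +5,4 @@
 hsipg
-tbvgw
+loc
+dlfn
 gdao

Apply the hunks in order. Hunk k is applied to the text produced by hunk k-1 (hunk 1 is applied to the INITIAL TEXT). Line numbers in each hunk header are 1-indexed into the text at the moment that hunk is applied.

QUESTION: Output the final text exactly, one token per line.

Hunk 1: at line 3 remove [qgkh] add [pyp] -> 10 lines: tiwb gegm zixwf irs pyp wut cbw qrysl tbvgw gdao
Hunk 2: at line 2 remove [irs,pyp] add [pdic] -> 9 lines: tiwb gegm zixwf pdic wut cbw qrysl tbvgw gdao
Hunk 3: at line 3 remove [wut,cbw] add [qyabm] -> 8 lines: tiwb gegm zixwf pdic qyabm qrysl tbvgw gdao
Hunk 4: at line 2 remove [pdic,qyabm,qrysl] add [toi,qlwh] -> 7 lines: tiwb gegm zixwf toi qlwh tbvgw gdao
Hunk 5: at line 1 remove [zixwf,toi] add [daie,xjl] -> 7 lines: tiwb gegm daie xjl qlwh tbvgw gdao
Hunk 6: at line 4 remove [qlwh] add [hsipg] -> 7 lines: tiwb gegm daie xjl hsipg tbvgw gdao
Hunk 7: at line 5 remove [tbvgw] add [loc,dlfn] -> 8 lines: tiwb gegm daie xjl hsipg loc dlfn gdao

Answer: tiwb
gegm
daie
xjl
hsipg
loc
dlfn
gdao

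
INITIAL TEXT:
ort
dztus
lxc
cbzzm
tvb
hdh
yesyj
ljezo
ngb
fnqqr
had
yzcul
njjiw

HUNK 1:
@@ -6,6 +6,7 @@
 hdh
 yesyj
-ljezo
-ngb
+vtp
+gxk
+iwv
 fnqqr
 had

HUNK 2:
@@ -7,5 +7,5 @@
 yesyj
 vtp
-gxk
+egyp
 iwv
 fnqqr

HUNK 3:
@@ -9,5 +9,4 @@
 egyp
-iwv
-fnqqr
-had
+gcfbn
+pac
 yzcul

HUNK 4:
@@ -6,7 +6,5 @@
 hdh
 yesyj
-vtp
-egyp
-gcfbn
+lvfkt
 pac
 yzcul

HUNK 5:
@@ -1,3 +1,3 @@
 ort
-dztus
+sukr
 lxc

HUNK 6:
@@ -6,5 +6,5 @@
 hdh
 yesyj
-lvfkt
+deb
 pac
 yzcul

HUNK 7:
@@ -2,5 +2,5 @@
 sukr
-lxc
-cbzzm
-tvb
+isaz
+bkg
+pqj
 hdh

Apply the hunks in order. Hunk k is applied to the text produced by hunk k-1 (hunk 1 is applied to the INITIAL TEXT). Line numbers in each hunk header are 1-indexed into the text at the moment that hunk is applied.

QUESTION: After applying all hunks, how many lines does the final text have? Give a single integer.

Hunk 1: at line 6 remove [ljezo,ngb] add [vtp,gxk,iwv] -> 14 lines: ort dztus lxc cbzzm tvb hdh yesyj vtp gxk iwv fnqqr had yzcul njjiw
Hunk 2: at line 7 remove [gxk] add [egyp] -> 14 lines: ort dztus lxc cbzzm tvb hdh yesyj vtp egyp iwv fnqqr had yzcul njjiw
Hunk 3: at line 9 remove [iwv,fnqqr,had] add [gcfbn,pac] -> 13 lines: ort dztus lxc cbzzm tvb hdh yesyj vtp egyp gcfbn pac yzcul njjiw
Hunk 4: at line 6 remove [vtp,egyp,gcfbn] add [lvfkt] -> 11 lines: ort dztus lxc cbzzm tvb hdh yesyj lvfkt pac yzcul njjiw
Hunk 5: at line 1 remove [dztus] add [sukr] -> 11 lines: ort sukr lxc cbzzm tvb hdh yesyj lvfkt pac yzcul njjiw
Hunk 6: at line 6 remove [lvfkt] add [deb] -> 11 lines: ort sukr lxc cbzzm tvb hdh yesyj deb pac yzcul njjiw
Hunk 7: at line 2 remove [lxc,cbzzm,tvb] add [isaz,bkg,pqj] -> 11 lines: ort sukr isaz bkg pqj hdh yesyj deb pac yzcul njjiw
Final line count: 11

Answer: 11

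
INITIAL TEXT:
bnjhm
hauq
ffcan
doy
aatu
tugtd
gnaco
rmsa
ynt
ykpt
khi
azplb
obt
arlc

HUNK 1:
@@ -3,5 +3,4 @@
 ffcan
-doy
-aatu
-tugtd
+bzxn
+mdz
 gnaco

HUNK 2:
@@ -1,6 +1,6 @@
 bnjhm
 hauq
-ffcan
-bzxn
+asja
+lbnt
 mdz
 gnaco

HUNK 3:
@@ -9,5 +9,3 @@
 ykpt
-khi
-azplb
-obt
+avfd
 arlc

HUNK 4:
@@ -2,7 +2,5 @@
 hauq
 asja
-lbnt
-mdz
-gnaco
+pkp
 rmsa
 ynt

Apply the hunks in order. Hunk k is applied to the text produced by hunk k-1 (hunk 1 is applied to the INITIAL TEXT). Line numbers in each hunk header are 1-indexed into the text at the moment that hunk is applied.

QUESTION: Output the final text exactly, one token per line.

Answer: bnjhm
hauq
asja
pkp
rmsa
ynt
ykpt
avfd
arlc

Derivation:
Hunk 1: at line 3 remove [doy,aatu,tugtd] add [bzxn,mdz] -> 13 lines: bnjhm hauq ffcan bzxn mdz gnaco rmsa ynt ykpt khi azplb obt arlc
Hunk 2: at line 1 remove [ffcan,bzxn] add [asja,lbnt] -> 13 lines: bnjhm hauq asja lbnt mdz gnaco rmsa ynt ykpt khi azplb obt arlc
Hunk 3: at line 9 remove [khi,azplb,obt] add [avfd] -> 11 lines: bnjhm hauq asja lbnt mdz gnaco rmsa ynt ykpt avfd arlc
Hunk 4: at line 2 remove [lbnt,mdz,gnaco] add [pkp] -> 9 lines: bnjhm hauq asja pkp rmsa ynt ykpt avfd arlc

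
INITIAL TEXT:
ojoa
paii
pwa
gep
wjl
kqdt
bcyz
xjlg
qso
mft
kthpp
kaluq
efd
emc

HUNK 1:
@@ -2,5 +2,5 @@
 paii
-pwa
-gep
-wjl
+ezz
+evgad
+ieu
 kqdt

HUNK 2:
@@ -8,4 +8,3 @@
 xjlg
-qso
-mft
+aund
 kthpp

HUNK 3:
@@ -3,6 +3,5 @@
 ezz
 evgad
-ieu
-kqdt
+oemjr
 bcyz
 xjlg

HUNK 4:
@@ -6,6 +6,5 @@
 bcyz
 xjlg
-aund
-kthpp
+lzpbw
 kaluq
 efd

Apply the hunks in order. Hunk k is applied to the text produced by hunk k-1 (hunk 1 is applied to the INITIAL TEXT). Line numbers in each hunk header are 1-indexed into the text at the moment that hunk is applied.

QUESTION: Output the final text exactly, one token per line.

Hunk 1: at line 2 remove [pwa,gep,wjl] add [ezz,evgad,ieu] -> 14 lines: ojoa paii ezz evgad ieu kqdt bcyz xjlg qso mft kthpp kaluq efd emc
Hunk 2: at line 8 remove [qso,mft] add [aund] -> 13 lines: ojoa paii ezz evgad ieu kqdt bcyz xjlg aund kthpp kaluq efd emc
Hunk 3: at line 3 remove [ieu,kqdt] add [oemjr] -> 12 lines: ojoa paii ezz evgad oemjr bcyz xjlg aund kthpp kaluq efd emc
Hunk 4: at line 6 remove [aund,kthpp] add [lzpbw] -> 11 lines: ojoa paii ezz evgad oemjr bcyz xjlg lzpbw kaluq efd emc

Answer: ojoa
paii
ezz
evgad
oemjr
bcyz
xjlg
lzpbw
kaluq
efd
emc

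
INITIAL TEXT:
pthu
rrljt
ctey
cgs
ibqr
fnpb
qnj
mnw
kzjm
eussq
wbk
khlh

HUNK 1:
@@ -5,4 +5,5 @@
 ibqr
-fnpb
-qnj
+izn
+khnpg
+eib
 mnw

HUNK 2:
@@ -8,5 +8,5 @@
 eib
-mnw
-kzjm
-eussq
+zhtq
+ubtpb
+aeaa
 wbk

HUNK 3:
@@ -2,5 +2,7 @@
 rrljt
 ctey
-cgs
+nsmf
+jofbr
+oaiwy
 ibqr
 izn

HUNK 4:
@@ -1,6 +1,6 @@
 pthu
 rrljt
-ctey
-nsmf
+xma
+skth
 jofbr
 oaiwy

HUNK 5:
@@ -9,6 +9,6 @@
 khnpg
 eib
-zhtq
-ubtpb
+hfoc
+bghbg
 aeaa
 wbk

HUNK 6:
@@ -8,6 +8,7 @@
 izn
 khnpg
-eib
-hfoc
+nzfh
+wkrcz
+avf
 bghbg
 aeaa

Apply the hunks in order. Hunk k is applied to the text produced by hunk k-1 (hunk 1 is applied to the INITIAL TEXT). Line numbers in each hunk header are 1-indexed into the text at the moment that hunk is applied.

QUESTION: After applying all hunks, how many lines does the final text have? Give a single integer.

Answer: 16

Derivation:
Hunk 1: at line 5 remove [fnpb,qnj] add [izn,khnpg,eib] -> 13 lines: pthu rrljt ctey cgs ibqr izn khnpg eib mnw kzjm eussq wbk khlh
Hunk 2: at line 8 remove [mnw,kzjm,eussq] add [zhtq,ubtpb,aeaa] -> 13 lines: pthu rrljt ctey cgs ibqr izn khnpg eib zhtq ubtpb aeaa wbk khlh
Hunk 3: at line 2 remove [cgs] add [nsmf,jofbr,oaiwy] -> 15 lines: pthu rrljt ctey nsmf jofbr oaiwy ibqr izn khnpg eib zhtq ubtpb aeaa wbk khlh
Hunk 4: at line 1 remove [ctey,nsmf] add [xma,skth] -> 15 lines: pthu rrljt xma skth jofbr oaiwy ibqr izn khnpg eib zhtq ubtpb aeaa wbk khlh
Hunk 5: at line 9 remove [zhtq,ubtpb] add [hfoc,bghbg] -> 15 lines: pthu rrljt xma skth jofbr oaiwy ibqr izn khnpg eib hfoc bghbg aeaa wbk khlh
Hunk 6: at line 8 remove [eib,hfoc] add [nzfh,wkrcz,avf] -> 16 lines: pthu rrljt xma skth jofbr oaiwy ibqr izn khnpg nzfh wkrcz avf bghbg aeaa wbk khlh
Final line count: 16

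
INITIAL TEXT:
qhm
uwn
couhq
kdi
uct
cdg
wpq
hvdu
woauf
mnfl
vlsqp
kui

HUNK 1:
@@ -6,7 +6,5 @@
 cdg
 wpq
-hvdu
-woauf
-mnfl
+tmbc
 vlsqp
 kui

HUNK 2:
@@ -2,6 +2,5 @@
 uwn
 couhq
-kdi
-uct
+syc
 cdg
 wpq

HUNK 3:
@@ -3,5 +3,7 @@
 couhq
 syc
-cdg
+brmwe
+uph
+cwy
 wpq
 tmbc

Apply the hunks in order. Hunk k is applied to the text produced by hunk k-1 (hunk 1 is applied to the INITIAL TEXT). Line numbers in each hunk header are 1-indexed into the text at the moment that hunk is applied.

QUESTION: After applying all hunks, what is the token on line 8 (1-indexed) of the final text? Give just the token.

Hunk 1: at line 6 remove [hvdu,woauf,mnfl] add [tmbc] -> 10 lines: qhm uwn couhq kdi uct cdg wpq tmbc vlsqp kui
Hunk 2: at line 2 remove [kdi,uct] add [syc] -> 9 lines: qhm uwn couhq syc cdg wpq tmbc vlsqp kui
Hunk 3: at line 3 remove [cdg] add [brmwe,uph,cwy] -> 11 lines: qhm uwn couhq syc brmwe uph cwy wpq tmbc vlsqp kui
Final line 8: wpq

Answer: wpq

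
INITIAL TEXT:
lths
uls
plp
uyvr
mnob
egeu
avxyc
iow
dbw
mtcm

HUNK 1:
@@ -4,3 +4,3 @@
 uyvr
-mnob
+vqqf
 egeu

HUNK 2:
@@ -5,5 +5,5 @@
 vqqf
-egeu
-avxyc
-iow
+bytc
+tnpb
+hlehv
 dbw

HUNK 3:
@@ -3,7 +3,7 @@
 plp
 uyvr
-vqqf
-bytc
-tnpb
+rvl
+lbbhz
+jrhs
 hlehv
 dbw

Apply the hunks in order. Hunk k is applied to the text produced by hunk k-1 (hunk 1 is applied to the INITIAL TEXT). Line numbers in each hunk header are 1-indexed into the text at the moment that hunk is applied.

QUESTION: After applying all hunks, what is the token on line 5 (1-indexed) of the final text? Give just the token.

Answer: rvl

Derivation:
Hunk 1: at line 4 remove [mnob] add [vqqf] -> 10 lines: lths uls plp uyvr vqqf egeu avxyc iow dbw mtcm
Hunk 2: at line 5 remove [egeu,avxyc,iow] add [bytc,tnpb,hlehv] -> 10 lines: lths uls plp uyvr vqqf bytc tnpb hlehv dbw mtcm
Hunk 3: at line 3 remove [vqqf,bytc,tnpb] add [rvl,lbbhz,jrhs] -> 10 lines: lths uls plp uyvr rvl lbbhz jrhs hlehv dbw mtcm
Final line 5: rvl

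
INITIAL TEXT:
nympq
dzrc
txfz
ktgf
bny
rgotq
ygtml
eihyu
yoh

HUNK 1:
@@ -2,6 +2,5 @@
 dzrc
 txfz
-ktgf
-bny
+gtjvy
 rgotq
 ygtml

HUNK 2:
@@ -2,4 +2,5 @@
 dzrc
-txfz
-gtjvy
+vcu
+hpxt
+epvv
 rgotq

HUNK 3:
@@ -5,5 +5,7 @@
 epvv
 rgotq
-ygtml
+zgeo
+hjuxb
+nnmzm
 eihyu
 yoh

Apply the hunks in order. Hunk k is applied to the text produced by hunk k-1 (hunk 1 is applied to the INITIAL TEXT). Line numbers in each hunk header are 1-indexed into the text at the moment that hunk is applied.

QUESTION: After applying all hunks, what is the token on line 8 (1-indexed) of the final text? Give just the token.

Hunk 1: at line 2 remove [ktgf,bny] add [gtjvy] -> 8 lines: nympq dzrc txfz gtjvy rgotq ygtml eihyu yoh
Hunk 2: at line 2 remove [txfz,gtjvy] add [vcu,hpxt,epvv] -> 9 lines: nympq dzrc vcu hpxt epvv rgotq ygtml eihyu yoh
Hunk 3: at line 5 remove [ygtml] add [zgeo,hjuxb,nnmzm] -> 11 lines: nympq dzrc vcu hpxt epvv rgotq zgeo hjuxb nnmzm eihyu yoh
Final line 8: hjuxb

Answer: hjuxb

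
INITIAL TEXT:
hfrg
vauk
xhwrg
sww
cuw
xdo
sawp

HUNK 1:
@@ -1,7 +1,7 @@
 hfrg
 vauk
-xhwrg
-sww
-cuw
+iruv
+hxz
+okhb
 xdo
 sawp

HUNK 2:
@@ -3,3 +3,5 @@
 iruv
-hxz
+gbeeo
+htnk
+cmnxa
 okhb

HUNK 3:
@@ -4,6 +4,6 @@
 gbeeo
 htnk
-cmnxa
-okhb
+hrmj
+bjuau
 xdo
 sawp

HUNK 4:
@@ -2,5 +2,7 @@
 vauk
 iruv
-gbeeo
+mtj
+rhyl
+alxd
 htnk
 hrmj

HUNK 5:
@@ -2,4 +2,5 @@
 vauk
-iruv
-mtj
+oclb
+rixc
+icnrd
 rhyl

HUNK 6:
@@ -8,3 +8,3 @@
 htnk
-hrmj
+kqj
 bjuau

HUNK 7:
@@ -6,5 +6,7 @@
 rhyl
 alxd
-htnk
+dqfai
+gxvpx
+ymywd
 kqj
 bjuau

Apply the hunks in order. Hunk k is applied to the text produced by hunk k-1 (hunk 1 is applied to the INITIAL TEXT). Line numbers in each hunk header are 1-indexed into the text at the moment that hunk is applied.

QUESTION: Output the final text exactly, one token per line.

Answer: hfrg
vauk
oclb
rixc
icnrd
rhyl
alxd
dqfai
gxvpx
ymywd
kqj
bjuau
xdo
sawp

Derivation:
Hunk 1: at line 1 remove [xhwrg,sww,cuw] add [iruv,hxz,okhb] -> 7 lines: hfrg vauk iruv hxz okhb xdo sawp
Hunk 2: at line 3 remove [hxz] add [gbeeo,htnk,cmnxa] -> 9 lines: hfrg vauk iruv gbeeo htnk cmnxa okhb xdo sawp
Hunk 3: at line 4 remove [cmnxa,okhb] add [hrmj,bjuau] -> 9 lines: hfrg vauk iruv gbeeo htnk hrmj bjuau xdo sawp
Hunk 4: at line 2 remove [gbeeo] add [mtj,rhyl,alxd] -> 11 lines: hfrg vauk iruv mtj rhyl alxd htnk hrmj bjuau xdo sawp
Hunk 5: at line 2 remove [iruv,mtj] add [oclb,rixc,icnrd] -> 12 lines: hfrg vauk oclb rixc icnrd rhyl alxd htnk hrmj bjuau xdo sawp
Hunk 6: at line 8 remove [hrmj] add [kqj] -> 12 lines: hfrg vauk oclb rixc icnrd rhyl alxd htnk kqj bjuau xdo sawp
Hunk 7: at line 6 remove [htnk] add [dqfai,gxvpx,ymywd] -> 14 lines: hfrg vauk oclb rixc icnrd rhyl alxd dqfai gxvpx ymywd kqj bjuau xdo sawp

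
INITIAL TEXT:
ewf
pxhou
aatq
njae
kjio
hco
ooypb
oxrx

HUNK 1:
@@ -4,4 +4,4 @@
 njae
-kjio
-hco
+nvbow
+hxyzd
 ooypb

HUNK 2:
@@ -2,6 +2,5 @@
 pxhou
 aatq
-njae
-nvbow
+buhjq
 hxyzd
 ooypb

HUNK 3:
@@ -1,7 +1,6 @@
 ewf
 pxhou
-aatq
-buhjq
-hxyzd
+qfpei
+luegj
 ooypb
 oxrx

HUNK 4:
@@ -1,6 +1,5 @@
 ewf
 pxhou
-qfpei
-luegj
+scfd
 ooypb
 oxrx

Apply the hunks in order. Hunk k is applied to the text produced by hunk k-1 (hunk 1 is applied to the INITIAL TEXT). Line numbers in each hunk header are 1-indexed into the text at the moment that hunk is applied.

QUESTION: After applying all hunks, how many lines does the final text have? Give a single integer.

Answer: 5

Derivation:
Hunk 1: at line 4 remove [kjio,hco] add [nvbow,hxyzd] -> 8 lines: ewf pxhou aatq njae nvbow hxyzd ooypb oxrx
Hunk 2: at line 2 remove [njae,nvbow] add [buhjq] -> 7 lines: ewf pxhou aatq buhjq hxyzd ooypb oxrx
Hunk 3: at line 1 remove [aatq,buhjq,hxyzd] add [qfpei,luegj] -> 6 lines: ewf pxhou qfpei luegj ooypb oxrx
Hunk 4: at line 1 remove [qfpei,luegj] add [scfd] -> 5 lines: ewf pxhou scfd ooypb oxrx
Final line count: 5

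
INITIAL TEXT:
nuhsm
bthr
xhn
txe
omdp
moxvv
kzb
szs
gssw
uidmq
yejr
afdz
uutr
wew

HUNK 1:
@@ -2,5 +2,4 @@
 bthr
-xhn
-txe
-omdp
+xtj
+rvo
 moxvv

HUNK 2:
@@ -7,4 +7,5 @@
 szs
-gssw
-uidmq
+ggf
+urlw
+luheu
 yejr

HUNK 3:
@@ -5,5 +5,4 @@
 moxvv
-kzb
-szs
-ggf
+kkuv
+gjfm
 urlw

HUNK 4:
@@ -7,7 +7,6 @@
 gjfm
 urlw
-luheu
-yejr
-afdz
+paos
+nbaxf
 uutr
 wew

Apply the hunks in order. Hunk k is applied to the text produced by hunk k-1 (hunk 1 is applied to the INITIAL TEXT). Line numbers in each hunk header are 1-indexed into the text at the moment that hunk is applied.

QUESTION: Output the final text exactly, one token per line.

Answer: nuhsm
bthr
xtj
rvo
moxvv
kkuv
gjfm
urlw
paos
nbaxf
uutr
wew

Derivation:
Hunk 1: at line 2 remove [xhn,txe,omdp] add [xtj,rvo] -> 13 lines: nuhsm bthr xtj rvo moxvv kzb szs gssw uidmq yejr afdz uutr wew
Hunk 2: at line 7 remove [gssw,uidmq] add [ggf,urlw,luheu] -> 14 lines: nuhsm bthr xtj rvo moxvv kzb szs ggf urlw luheu yejr afdz uutr wew
Hunk 3: at line 5 remove [kzb,szs,ggf] add [kkuv,gjfm] -> 13 lines: nuhsm bthr xtj rvo moxvv kkuv gjfm urlw luheu yejr afdz uutr wew
Hunk 4: at line 7 remove [luheu,yejr,afdz] add [paos,nbaxf] -> 12 lines: nuhsm bthr xtj rvo moxvv kkuv gjfm urlw paos nbaxf uutr wew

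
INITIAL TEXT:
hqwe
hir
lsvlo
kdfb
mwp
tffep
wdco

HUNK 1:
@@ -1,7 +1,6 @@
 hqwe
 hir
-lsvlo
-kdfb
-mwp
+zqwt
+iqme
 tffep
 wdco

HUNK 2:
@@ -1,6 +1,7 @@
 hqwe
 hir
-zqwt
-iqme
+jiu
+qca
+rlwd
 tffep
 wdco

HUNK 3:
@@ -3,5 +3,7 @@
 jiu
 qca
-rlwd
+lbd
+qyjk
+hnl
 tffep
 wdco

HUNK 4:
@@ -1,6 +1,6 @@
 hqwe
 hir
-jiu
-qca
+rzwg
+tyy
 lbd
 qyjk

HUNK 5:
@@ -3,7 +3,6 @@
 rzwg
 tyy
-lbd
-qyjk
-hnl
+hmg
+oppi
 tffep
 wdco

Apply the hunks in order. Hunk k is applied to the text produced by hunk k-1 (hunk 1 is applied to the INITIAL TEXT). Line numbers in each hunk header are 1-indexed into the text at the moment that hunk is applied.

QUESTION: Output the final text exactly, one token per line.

Answer: hqwe
hir
rzwg
tyy
hmg
oppi
tffep
wdco

Derivation:
Hunk 1: at line 1 remove [lsvlo,kdfb,mwp] add [zqwt,iqme] -> 6 lines: hqwe hir zqwt iqme tffep wdco
Hunk 2: at line 1 remove [zqwt,iqme] add [jiu,qca,rlwd] -> 7 lines: hqwe hir jiu qca rlwd tffep wdco
Hunk 3: at line 3 remove [rlwd] add [lbd,qyjk,hnl] -> 9 lines: hqwe hir jiu qca lbd qyjk hnl tffep wdco
Hunk 4: at line 1 remove [jiu,qca] add [rzwg,tyy] -> 9 lines: hqwe hir rzwg tyy lbd qyjk hnl tffep wdco
Hunk 5: at line 3 remove [lbd,qyjk,hnl] add [hmg,oppi] -> 8 lines: hqwe hir rzwg tyy hmg oppi tffep wdco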